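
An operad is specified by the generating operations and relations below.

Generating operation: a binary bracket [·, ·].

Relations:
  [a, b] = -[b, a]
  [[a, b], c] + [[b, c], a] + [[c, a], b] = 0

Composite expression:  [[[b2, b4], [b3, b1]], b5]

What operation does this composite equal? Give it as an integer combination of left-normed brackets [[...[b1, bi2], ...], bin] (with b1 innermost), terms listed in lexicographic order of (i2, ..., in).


Skip Jacobi rewriting: expand, keep b1-initial words, read off terms.
Composite bracket: [[[b2, b4], [b3, b1]], b5]
Expanding via [a, b] = ab - ba: 16 signed words (2^4 = 16).
The b1-initial words carry the normal form:
  sign of b1b3b2b4b5 is +1, so it contributes +[[[[b1, b3], b2], b4], b5]
  sign of b1b3b4b2b5 is -1, so it contributes -[[[[b1, b3], b4], b2], b5]

[[[[b1, b3], b2], b4], b5] - [[[[b1, b3], b4], b2], b5]


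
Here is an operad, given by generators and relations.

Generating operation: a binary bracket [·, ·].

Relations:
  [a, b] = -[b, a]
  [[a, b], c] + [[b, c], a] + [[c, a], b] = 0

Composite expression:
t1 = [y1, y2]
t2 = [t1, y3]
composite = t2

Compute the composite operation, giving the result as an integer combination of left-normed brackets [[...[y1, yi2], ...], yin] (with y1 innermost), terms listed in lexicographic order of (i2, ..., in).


A multilinear Lie element is pinned by y1-initial words (y1 innermost).
Composite bracket: [[y1, y2], y3]
Expanding via [a, b] = ab - ba: 4 signed words (2^2 = 4).
The y1-initial words carry the normal form:
  the word y1y2y3 carries sign +1 and contributes +[[y1, y2], y3]

[[y1, y2], y3]


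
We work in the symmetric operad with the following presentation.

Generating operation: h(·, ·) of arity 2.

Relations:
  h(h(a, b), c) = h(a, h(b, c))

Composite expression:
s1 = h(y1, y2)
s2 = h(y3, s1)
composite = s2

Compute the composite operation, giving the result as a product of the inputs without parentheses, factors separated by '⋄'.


y3 ⋄ y1 ⋄ y2

Under associativity of h, the answer is the y's in reading order.
h(y1, y2) linearizes to y1 ⋄ y2
h(y3, h(y1, y2)) linearizes to y3 ⋄ y1 ⋄ y2


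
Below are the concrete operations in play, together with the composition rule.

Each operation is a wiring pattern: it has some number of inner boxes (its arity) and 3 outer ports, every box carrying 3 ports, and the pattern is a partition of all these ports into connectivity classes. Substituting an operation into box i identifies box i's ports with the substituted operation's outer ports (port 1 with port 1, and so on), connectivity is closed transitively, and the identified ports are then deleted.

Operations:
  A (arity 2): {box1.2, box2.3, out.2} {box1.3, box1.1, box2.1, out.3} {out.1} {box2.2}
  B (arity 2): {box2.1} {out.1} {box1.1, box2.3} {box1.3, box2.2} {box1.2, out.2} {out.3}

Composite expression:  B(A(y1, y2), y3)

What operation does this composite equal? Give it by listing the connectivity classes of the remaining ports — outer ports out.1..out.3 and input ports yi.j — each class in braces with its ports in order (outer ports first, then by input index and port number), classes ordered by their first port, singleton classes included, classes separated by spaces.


{out.1} {out.2, y1.2, y2.3} {out.3} {y1.1, y1.3, y2.1, y3.2} {y2.2} {y3.1} {y3.3}


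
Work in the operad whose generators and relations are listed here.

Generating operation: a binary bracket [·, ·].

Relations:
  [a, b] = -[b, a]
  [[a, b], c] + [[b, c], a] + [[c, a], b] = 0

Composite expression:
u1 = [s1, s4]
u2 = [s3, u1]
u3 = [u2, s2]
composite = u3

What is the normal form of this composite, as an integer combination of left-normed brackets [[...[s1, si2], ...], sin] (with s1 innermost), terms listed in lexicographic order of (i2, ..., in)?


In the tensor algebra, words opening s1 carry the s1-anchored form.
Composite bracket: [[s3, [s1, s4]], s2]
Under [a, b] = ab - ba we get 8 signed associative words (2^3 = 8).
Collect the words opening with s1:
  the word s1s4s3s2 carries sign -1 and contributes -[[[s1, s4], s3], s2]

-[[[s1, s4], s3], s2]


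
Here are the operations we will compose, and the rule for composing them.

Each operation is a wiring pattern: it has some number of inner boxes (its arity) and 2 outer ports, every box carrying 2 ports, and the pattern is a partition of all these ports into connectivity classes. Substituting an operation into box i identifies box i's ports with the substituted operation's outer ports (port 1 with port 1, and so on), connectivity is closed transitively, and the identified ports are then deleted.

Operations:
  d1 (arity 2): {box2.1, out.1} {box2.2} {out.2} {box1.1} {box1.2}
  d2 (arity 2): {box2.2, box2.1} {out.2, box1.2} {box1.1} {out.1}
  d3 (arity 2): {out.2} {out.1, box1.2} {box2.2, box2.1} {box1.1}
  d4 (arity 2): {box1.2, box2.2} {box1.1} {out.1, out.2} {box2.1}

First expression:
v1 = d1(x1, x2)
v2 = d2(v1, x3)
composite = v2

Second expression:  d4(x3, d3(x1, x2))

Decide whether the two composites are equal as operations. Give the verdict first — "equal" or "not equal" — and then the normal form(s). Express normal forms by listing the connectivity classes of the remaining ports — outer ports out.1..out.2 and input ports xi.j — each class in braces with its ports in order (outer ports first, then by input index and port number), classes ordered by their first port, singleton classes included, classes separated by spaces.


not equal; first: {out.1} {out.2} {x1.1} {x1.2} {x2.1} {x2.2} {x3.1, x3.2}; second: {out.1, out.2} {x1.1} {x1.2} {x2.1, x2.2} {x3.1} {x3.2}

In normal form, the first expression is {out.1} {out.2} {x1.1} {x1.2} {x2.1} {x2.2} {x3.1, x3.2}
In normal form, the second expression is {out.1, out.2} {x1.1} {x1.2} {x2.1, x2.2} {x3.1} {x3.2}
The normal forms differ: not equal.


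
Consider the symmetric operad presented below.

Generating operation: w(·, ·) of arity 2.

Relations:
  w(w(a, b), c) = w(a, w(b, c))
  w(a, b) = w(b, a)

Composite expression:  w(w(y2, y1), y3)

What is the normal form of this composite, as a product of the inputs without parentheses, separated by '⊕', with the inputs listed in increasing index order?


With w associative and commutative, the y-input set is all that matters.
w(y2, y1) spells out as y2 ⊕ y1
w(w(y2, y1), y3) spells out as y2 ⊕ y1 ⊕ y3
putting the inputs in ascending order: y1 ⊕ y2 ⊕ y3

y1 ⊕ y2 ⊕ y3


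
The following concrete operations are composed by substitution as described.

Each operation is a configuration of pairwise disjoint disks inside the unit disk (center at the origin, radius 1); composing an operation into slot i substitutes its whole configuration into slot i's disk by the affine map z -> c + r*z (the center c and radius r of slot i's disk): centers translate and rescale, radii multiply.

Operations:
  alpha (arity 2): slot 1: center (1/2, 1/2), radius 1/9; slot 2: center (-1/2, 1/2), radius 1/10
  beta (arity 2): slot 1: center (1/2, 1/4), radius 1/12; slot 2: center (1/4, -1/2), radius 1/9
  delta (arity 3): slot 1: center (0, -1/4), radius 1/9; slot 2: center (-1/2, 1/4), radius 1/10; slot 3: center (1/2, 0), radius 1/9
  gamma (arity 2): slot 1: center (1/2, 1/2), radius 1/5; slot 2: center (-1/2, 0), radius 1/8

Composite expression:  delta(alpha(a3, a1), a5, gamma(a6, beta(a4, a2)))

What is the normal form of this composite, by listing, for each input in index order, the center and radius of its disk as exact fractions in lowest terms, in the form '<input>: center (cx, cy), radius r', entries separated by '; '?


a1: center (-1/18, -7/36), radius 1/90; a2: center (43/96, -1/144), radius 1/648; a3: center (1/18, -7/36), radius 1/81; a4: center (65/144, 1/288), radius 1/864; a5: center (-1/2, 1/4), radius 1/10; a6: center (5/9, 1/18), radius 1/45


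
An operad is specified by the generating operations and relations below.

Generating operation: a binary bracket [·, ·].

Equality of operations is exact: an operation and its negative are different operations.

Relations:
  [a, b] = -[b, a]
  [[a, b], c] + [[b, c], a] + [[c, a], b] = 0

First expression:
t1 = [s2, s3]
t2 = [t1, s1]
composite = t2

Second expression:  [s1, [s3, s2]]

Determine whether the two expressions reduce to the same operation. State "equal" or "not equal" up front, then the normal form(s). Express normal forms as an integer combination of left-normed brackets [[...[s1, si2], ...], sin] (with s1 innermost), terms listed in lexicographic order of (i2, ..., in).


equal; the common form is -[[s1, s2], s3] + [[s1, s3], s2]

The first expression, normalized: -[[s1, s2], s3] + [[s1, s3], s2]
The second expression, normalized: -[[s1, s2], s3] + [[s1, s3], s2]
The normal forms match — equal.


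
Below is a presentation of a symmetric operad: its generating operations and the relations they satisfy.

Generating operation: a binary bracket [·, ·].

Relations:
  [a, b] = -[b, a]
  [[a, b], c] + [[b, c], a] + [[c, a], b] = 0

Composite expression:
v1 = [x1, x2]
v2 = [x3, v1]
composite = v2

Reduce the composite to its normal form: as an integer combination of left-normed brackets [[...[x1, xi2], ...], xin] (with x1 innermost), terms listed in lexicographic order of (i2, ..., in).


In the tensor algebra, words opening x1 carry the x1-anchored form.
Composite bracket: [x3, [x1, x2]]
Each bracket splits as ab - ba, giving 4 signed words (2^2 = 4).
Collect the words opening with x1:
  the word x1x2x3 carries sign -1 and contributes -[[x1, x2], x3]

-[[x1, x2], x3]


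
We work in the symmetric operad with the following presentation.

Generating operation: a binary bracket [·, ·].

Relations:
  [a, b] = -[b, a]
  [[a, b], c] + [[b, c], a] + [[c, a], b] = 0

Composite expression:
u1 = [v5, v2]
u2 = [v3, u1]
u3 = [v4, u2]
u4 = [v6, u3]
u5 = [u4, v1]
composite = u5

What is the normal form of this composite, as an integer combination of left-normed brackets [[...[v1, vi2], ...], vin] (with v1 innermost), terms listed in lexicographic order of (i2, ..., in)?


-[[[[[v1, v2], v5], v3], v4], v6] + [[[[[v1, v3], v2], v5], v4], v6] - [[[[[v1, v3], v5], v2], v4], v6] + [[[[[v1, v4], v2], v5], v3], v6] - [[[[[v1, v4], v3], v2], v5], v6] + [[[[[v1, v4], v3], v5], v2], v6] - [[[[[v1, v4], v5], v2], v3], v6] + [[[[[v1, v5], v2], v3], v4], v6] + [[[[[v1, v6], v2], v5], v3], v4] - [[[[[v1, v6], v3], v2], v5], v4] + [[[[[v1, v6], v3], v5], v2], v4] - [[[[[v1, v6], v4], v2], v5], v3] + [[[[[v1, v6], v4], v3], v2], v5] - [[[[[v1, v6], v4], v3], v5], v2] + [[[[[v1, v6], v4], v5], v2], v3] - [[[[[v1, v6], v5], v2], v3], v4]

A multilinear Lie element is pinned by v1-initial words (v1 innermost).
Composite bracket: [[v6, [v4, [v3, [v5, v2]]]], v1]
The bracket unfolds into 32 signed words via [a, b] = ab - ba (2^5 = 32).
Words beginning with v1 determine it all:
  the word v1v2v5v3v4v6 carries sign -1 and contributes -[[[[[v1, v2], v5], v3], v4], v6]
  the word v1v3v2v5v4v6 carries sign +1 and contributes +[[[[[v1, v3], v2], v5], v4], v6]
  the word v1v3v5v2v4v6 carries sign -1 and contributes -[[[[[v1, v3], v5], v2], v4], v6]
  the word v1v4v2v5v3v6 carries sign +1 and contributes +[[[[[v1, v4], v2], v5], v3], v6]
  the word v1v4v3v2v5v6 carries sign -1 and contributes -[[[[[v1, v4], v3], v2], v5], v6]
  the word v1v4v3v5v2v6 carries sign +1 and contributes +[[[[[v1, v4], v3], v5], v2], v6]
  the word v1v4v5v2v3v6 carries sign -1 and contributes -[[[[[v1, v4], v5], v2], v3], v6]
  the word v1v5v2v3v4v6 carries sign +1 and contributes +[[[[[v1, v5], v2], v3], v4], v6]
  the word v1v6v2v5v3v4 carries sign +1 and contributes +[[[[[v1, v6], v2], v5], v3], v4]
  the word v1v6v3v2v5v4 carries sign -1 and contributes -[[[[[v1, v6], v3], v2], v5], v4]
  the word v1v6v3v5v2v4 carries sign +1 and contributes +[[[[[v1, v6], v3], v5], v2], v4]
  the word v1v6v4v2v5v3 carries sign -1 and contributes -[[[[[v1, v6], v4], v2], v5], v3]
  the word v1v6v4v3v2v5 carries sign +1 and contributes +[[[[[v1, v6], v4], v3], v2], v5]
  the word v1v6v4v3v5v2 carries sign -1 and contributes -[[[[[v1, v6], v4], v3], v5], v2]
  the word v1v6v4v5v2v3 carries sign +1 and contributes +[[[[[v1, v6], v4], v5], v2], v3]
  the word v1v6v5v2v3v4 carries sign -1 and contributes -[[[[[v1, v6], v5], v2], v3], v4]


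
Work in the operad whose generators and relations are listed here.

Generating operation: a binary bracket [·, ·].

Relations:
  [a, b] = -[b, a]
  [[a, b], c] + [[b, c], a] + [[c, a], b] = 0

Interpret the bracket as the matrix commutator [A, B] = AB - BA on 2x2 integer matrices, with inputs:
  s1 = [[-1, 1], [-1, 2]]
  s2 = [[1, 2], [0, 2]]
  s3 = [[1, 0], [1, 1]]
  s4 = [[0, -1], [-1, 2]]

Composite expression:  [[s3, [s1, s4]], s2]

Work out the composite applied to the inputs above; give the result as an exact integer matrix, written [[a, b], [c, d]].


[[8, -20], [4, -8]]

[s1, s4] = [[-2, 5], [-1, 2]]
[s3, [s1, s4]] = [[-5, 0], [-4, 5]]
[[s3, [s1, s4]], s2] = [[8, -20], [4, -8]]


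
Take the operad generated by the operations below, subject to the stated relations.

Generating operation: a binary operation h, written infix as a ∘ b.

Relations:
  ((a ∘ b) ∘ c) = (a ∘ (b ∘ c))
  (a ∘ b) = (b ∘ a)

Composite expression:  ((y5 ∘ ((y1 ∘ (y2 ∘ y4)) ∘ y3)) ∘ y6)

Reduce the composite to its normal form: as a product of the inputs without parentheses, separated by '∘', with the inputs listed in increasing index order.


Shape and order are irrelevant to h; the y-input set decides.
(y2 ∘ y4) collapses to y2 ∘ y4
(y1 ∘ (y2 ∘ y4)) collapses to y1 ∘ y2 ∘ y4
((y1 ∘ (y2 ∘ y4)) ∘ y3) collapses to y1 ∘ y2 ∘ y4 ∘ y3
(y5 ∘ ((y1 ∘ (y2 ∘ y4)) ∘ y3)) collapses to y5 ∘ y1 ∘ y2 ∘ y4 ∘ y3
((y5 ∘ ((y1 ∘ (y2 ∘ y4)) ∘ y3)) ∘ y6) collapses to y5 ∘ y1 ∘ y2 ∘ y4 ∘ y3 ∘ y6
reordering the factors by index: y1 ∘ y2 ∘ y3 ∘ y4 ∘ y5 ∘ y6

y1 ∘ y2 ∘ y3 ∘ y4 ∘ y5 ∘ y6


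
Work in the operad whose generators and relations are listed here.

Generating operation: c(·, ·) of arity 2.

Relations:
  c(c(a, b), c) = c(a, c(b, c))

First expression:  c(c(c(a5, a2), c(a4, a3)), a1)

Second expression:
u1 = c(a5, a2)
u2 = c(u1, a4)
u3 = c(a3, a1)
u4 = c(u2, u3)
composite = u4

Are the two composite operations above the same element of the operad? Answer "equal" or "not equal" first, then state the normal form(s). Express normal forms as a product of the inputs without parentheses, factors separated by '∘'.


Reducing the first expression gives a5 ∘ a2 ∘ a4 ∘ a3 ∘ a1
Reducing the second expression gives a5 ∘ a2 ∘ a4 ∘ a3 ∘ a1
Same normal form: equal.

equal; both compose to a5 ∘ a2 ∘ a4 ∘ a3 ∘ a1


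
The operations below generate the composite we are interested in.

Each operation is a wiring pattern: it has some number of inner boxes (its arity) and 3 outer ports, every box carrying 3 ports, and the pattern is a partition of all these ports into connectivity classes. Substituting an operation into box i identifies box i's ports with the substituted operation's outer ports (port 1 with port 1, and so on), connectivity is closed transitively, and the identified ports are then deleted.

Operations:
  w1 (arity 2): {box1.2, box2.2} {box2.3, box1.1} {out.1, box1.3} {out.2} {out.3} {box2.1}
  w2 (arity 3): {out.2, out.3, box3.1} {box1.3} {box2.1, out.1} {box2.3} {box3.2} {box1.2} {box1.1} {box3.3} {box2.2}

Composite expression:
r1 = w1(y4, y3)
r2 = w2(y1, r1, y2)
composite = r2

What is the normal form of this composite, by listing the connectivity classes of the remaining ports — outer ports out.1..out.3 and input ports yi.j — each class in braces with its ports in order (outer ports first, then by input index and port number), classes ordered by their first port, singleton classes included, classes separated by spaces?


{out.1, y4.3} {out.2, out.3, y2.1} {y1.1} {y1.2} {y1.3} {y2.2} {y2.3} {y3.1} {y3.2, y4.2} {y3.3, y4.1}

Treat the ports identified at w2 as solder joints: merge, then drop.
stage w1: inputs (y4, y3), connectivity {out.1, y4.3} {out.2} {out.3} {y3.1} {y3.2, y4.2} {y3.3, y4.1}, out.j its boundary
stage w2: inputs (y1, y4, y3, y2), connectivity {out.1, y4.3} {out.2, out.3, y2.1} {y1.1} {y1.2} {y1.3} {y2.2} {y2.3} {y3.1} {y3.2, y4.2} {y3.3, y4.1}, out.j its boundary


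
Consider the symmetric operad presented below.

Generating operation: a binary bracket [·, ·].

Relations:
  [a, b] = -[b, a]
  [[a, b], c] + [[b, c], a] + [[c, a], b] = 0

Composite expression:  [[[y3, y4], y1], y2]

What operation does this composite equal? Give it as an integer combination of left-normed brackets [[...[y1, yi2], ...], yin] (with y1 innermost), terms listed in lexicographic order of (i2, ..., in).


Expand each bracket as ab - ba; the y1-initial words give the coefficients.
Composite bracket: [[[y3, y4], y1], y2]
The bracket unfolds into 8 signed words via [a, b] = ab - ba (2^3 = 8).
Words beginning with y1 determine it all:
  word y1y3y4y2 has sign -1, contributing -[[[y1, y3], y4], y2]
  word y1y4y3y2 has sign +1, contributing +[[[y1, y4], y3], y2]

-[[[y1, y3], y4], y2] + [[[y1, y4], y3], y2]


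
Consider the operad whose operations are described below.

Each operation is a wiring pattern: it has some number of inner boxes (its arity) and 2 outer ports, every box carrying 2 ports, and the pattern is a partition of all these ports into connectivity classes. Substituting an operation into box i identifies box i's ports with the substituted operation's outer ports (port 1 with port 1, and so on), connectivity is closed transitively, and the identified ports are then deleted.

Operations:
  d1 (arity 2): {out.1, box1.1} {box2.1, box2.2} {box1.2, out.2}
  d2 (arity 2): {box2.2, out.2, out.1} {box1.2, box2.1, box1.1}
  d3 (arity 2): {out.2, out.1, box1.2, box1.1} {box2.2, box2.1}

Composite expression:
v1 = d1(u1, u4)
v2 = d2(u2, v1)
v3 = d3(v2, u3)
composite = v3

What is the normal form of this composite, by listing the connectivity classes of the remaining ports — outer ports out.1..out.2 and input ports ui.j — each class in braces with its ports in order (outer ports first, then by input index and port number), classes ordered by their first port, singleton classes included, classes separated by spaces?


{out.1, out.2, u1.2} {u1.1, u2.1, u2.2} {u3.1, u3.2} {u4.1, u4.2}


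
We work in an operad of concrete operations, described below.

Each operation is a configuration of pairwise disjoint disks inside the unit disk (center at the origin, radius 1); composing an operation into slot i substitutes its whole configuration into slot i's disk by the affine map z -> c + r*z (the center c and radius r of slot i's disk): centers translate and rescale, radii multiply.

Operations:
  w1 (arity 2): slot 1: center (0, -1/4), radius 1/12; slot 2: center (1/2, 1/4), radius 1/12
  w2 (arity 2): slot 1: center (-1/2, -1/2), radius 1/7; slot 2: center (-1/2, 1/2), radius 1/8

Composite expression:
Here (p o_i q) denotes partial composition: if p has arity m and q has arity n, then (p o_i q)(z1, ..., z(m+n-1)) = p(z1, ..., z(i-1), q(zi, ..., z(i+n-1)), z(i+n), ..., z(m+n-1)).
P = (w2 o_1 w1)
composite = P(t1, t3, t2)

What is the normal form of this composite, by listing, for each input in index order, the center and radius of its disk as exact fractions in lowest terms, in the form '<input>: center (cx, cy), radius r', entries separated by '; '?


Below w2, radii multiply path by path; the t-disk centers shift.
t1 passes through 2 substitutions, ending at center (-1/2, -15/28), radius 1/84
t3 passes through 2 substitutions, ending at center (-3/7, -13/28), radius 1/84
t2 passes through 1 substitution, ending at center (-1/2, 1/2), radius 1/8

t1: center (-1/2, -15/28), radius 1/84; t2: center (-1/2, 1/2), radius 1/8; t3: center (-3/7, -13/28), radius 1/84


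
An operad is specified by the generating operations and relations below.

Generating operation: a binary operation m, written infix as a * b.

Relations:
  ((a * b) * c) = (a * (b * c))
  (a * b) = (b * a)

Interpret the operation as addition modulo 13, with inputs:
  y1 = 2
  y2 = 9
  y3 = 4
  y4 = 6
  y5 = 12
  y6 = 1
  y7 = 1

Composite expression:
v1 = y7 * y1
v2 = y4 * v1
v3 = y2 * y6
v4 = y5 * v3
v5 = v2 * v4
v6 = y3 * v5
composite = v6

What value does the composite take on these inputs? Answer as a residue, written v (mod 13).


(y7 * y1) = 3
(y4 * (y7 * y1)) = 9
(y2 * y6) = 10
(y5 * (y2 * y6)) = 9
((y4 * (y7 * y1)) * (y5 * (y2 * y6))) = 5
(y3 * ((y4 * (y7 * y1)) * (y5 * (y2 * y6)))) = 9

9 (mod 13)


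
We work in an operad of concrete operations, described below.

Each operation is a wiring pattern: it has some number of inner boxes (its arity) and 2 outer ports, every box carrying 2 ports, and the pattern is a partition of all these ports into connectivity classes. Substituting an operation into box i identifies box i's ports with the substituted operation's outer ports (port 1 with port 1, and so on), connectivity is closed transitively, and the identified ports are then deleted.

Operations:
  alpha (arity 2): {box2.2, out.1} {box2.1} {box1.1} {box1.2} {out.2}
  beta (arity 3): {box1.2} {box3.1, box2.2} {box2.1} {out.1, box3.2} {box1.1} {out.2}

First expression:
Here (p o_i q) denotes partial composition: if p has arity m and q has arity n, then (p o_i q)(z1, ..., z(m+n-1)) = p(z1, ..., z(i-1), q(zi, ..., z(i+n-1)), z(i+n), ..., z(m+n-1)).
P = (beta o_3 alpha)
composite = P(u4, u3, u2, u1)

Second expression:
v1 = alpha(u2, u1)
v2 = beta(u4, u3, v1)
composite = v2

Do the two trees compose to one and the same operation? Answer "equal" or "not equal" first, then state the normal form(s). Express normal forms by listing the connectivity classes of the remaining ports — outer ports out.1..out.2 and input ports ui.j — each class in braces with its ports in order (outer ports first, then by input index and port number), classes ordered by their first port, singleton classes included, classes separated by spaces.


equal; both compose to {out.1} {out.2} {u1.1} {u1.2, u3.2} {u2.1} {u2.2} {u3.1} {u4.1} {u4.2}

The first expression reduces to {out.1} {out.2} {u1.1} {u1.2, u3.2} {u2.1} {u2.2} {u3.1} {u4.1} {u4.2}
The second expression reduces to {out.1} {out.2} {u1.1} {u1.2, u3.2} {u2.1} {u2.2} {u3.1} {u4.1} {u4.2}
Same normal form: equal.


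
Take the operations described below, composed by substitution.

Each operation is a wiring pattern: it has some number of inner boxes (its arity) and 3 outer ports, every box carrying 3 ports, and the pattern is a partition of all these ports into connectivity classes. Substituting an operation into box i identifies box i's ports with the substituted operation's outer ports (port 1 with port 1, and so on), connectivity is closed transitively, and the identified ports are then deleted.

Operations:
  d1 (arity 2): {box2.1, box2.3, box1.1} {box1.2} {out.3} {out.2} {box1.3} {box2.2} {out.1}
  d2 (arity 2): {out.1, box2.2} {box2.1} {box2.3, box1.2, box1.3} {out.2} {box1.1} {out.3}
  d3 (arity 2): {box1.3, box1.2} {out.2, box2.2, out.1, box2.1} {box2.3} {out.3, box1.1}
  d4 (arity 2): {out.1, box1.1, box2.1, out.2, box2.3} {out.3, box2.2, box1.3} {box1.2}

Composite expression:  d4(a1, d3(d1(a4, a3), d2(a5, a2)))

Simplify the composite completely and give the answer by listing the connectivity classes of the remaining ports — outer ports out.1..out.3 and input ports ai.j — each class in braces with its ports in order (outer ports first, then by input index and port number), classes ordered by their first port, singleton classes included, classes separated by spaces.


{out.1, out.2, out.3, a1.1, a1.3, a2.2} {a1.2} {a2.1} {a2.3, a5.2, a5.3} {a3.1, a3.3, a4.1} {a3.2} {a4.2} {a4.3} {a5.1}

Connectivity passes through glued d4-boundaries; trace each wire chain.
the subtree at d1 composes to {out.1} {out.2} {out.3} {a3.1, a3.3, a4.1} {a3.2} {a4.2} {a4.3} on (a4, a3); out.j = own outer ports
the subtree at d2 composes to {out.1, a2.2} {out.2} {out.3} {a2.1} {a2.3, a5.2, a5.3} {a5.1} on (a5, a2); out.j = own outer ports
the subtree at d3 composes to {out.1, out.2, a2.2} {out.3} {a2.1} {a2.3, a5.2, a5.3} {a3.1, a3.3, a4.1} {a3.2} {a4.2} {a4.3} {a5.1} on (a4, a3, a5, a2); out.j = own outer ports
the subtree at d4 composes to {out.1, out.2, out.3, a1.1, a1.3, a2.2} {a1.2} {a2.1} {a2.3, a5.2, a5.3} {a3.1, a3.3, a4.1} {a3.2} {a4.2} {a4.3} {a5.1} on (a1, a4, a3, a5, a2); out.j = own outer ports


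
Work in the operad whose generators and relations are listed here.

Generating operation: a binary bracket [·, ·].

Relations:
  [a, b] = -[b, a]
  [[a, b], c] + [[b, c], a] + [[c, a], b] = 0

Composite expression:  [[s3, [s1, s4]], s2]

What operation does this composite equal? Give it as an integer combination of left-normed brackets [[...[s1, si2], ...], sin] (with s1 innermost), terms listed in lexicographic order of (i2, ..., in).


-[[[s1, s4], s3], s2]

Skip Jacobi rewriting: expand, keep s1-initial words, read off terms.
Composite bracket: [[s3, [s1, s4]], s2]
The bracket unfolds into 8 signed words via [a, b] = ab - ba (2^3 = 8).
Words beginning with s1 determine it all:
  word s1s4s3s2 has sign -1, contributing -[[[s1, s4], s3], s2]


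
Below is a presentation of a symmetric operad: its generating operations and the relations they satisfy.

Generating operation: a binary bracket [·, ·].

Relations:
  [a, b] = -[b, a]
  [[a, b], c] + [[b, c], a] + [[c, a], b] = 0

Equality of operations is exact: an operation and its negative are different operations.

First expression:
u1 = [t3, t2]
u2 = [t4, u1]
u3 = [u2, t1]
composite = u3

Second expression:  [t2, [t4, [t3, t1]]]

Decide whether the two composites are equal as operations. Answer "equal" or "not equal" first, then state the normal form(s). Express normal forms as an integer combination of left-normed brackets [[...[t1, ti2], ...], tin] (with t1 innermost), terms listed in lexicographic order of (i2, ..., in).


not equal: they reduce to -[[[t1, t2], t3], t4] + [[[t1, t3], t2], t4] + [[[t1, t4], t2], t3] - [[[t1, t4], t3], t2] and -[[[t1, t3], t4], t2]

In normal form, the first expression is -[[[t1, t2], t3], t4] + [[[t1, t3], t2], t4] + [[[t1, t4], t2], t3] - [[[t1, t4], t3], t2]
In normal form, the second expression is -[[[t1, t3], t4], t2]
The normal forms differ: not equal.


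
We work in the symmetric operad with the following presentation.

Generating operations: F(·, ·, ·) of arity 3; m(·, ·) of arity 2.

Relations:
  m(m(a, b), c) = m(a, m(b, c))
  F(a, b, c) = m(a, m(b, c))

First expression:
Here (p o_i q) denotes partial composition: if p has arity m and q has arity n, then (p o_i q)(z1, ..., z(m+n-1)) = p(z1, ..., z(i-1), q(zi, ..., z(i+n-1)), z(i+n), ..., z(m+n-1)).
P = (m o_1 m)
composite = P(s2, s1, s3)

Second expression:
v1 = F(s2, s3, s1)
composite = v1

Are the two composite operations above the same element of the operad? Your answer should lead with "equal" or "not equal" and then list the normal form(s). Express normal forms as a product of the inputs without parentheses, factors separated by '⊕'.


not equal: they reduce to s2 ⊕ s1 ⊕ s3 and s2 ⊕ s3 ⊕ s1

The first composite normalizes to s2 ⊕ s1 ⊕ s3
The second composite normalizes to s2 ⊕ s3 ⊕ s1
Different reductions; not equal.


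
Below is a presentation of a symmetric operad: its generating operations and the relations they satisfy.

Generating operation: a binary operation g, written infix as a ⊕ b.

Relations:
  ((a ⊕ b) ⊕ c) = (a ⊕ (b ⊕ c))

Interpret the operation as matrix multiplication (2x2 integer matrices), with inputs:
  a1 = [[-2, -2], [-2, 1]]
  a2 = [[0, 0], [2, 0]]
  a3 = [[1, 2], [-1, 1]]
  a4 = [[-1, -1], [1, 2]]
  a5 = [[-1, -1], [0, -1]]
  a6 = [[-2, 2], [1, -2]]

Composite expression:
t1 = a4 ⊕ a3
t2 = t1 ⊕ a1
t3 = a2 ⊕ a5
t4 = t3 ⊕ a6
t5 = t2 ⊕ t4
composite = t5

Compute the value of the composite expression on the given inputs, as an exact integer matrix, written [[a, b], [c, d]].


[[-6, 0], [12, 0]]

(a4 ⊕ a3) = [[0, -3], [-1, 4]]
((a4 ⊕ a3) ⊕ a1) = [[6, -3], [-6, 6]]
(a2 ⊕ a5) = [[0, 0], [-2, -2]]
((a2 ⊕ a5) ⊕ a6) = [[0, 0], [2, 0]]
(((a4 ⊕ a3) ⊕ a1) ⊕ ((a2 ⊕ a5) ⊕ a6)) = [[-6, 0], [12, 0]]


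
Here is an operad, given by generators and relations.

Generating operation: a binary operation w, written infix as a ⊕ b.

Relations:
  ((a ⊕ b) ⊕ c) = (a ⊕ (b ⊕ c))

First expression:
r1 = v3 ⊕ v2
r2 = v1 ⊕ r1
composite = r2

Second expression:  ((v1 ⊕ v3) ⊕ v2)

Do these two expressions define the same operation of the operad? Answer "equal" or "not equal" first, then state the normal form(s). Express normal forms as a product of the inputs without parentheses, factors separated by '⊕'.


The first expression reduces to v1 ⊕ v3 ⊕ v2
The second expression reduces to v1 ⊕ v3 ⊕ v2
Same normal form: equal.

equal — both sides give v1 ⊕ v3 ⊕ v2


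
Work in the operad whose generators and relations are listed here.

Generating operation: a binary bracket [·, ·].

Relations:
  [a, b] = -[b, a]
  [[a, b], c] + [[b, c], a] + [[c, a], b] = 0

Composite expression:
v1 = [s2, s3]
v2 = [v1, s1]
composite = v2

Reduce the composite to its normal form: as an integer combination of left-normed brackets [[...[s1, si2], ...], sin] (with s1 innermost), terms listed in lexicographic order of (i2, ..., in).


-[[s1, s2], s3] + [[s1, s3], s2]


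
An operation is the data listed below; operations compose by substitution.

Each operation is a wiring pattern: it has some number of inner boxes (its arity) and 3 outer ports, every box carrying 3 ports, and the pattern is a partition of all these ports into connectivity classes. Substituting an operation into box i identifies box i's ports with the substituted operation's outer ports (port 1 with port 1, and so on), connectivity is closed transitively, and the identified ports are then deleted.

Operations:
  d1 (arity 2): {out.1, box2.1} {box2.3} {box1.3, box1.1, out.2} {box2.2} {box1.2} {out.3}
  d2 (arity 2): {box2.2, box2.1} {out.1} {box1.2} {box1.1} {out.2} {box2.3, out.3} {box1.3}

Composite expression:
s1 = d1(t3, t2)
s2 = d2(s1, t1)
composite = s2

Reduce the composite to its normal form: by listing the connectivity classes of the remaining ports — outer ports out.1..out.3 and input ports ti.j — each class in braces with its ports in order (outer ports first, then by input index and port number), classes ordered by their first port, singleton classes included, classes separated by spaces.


{out.1} {out.2} {out.3, t1.3} {t1.1, t1.2} {t2.1} {t2.2} {t2.3} {t3.1, t3.3} {t3.2}

Connectivity passes through glued d2-boundaries; trace each wire chain.
after d1, the pattern on (t3, t2) reads {out.1, t2.1} {out.2, t3.1, t3.3} {out.3} {t2.2} {t2.3} {t3.2} (out.j = its outer ports)
after d2, the pattern on (t3, t2, t1) reads {out.1} {out.2} {out.3, t1.3} {t1.1, t1.2} {t2.1} {t2.2} {t2.3} {t3.1, t3.3} {t3.2} (out.j = its outer ports)


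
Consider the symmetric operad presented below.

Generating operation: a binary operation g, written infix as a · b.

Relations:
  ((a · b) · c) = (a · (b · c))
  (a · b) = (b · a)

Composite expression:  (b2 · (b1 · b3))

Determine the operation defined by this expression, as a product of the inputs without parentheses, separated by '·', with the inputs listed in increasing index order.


b1 · b2 · b3

Reordering under g is free, so list the b-inputs canonically.
(b1 · b3) flattens to b1 · b3
(b2 · (b1 · b3)) flattens to b2 · b1 · b3
rearranged into index order: b1 · b2 · b3


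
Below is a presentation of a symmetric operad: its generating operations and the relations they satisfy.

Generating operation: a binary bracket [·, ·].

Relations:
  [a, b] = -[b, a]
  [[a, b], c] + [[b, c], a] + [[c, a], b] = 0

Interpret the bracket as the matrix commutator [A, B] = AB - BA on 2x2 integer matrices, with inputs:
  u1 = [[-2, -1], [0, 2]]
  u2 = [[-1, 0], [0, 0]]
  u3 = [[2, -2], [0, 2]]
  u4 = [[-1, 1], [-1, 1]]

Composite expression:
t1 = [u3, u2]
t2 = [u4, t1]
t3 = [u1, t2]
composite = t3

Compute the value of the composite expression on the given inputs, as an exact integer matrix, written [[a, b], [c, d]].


[[0, -20], [0, 0]]

[u3, u2] = [[0, -2], [0, 0]]
[u4, [u3, u2]] = [[-2, 4], [0, 2]]
[u1, [u4, [u3, u2]]] = [[0, -20], [0, 0]]


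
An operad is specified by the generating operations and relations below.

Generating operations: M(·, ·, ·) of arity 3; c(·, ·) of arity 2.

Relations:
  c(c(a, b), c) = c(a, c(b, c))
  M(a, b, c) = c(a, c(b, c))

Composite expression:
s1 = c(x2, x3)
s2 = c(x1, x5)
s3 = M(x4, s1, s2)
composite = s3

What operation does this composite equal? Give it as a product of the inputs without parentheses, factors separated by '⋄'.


x4 ⋄ x2 ⋄ x3 ⋄ x1 ⋄ x5

Under associativity of M, the answer is the x's in reading order.
c(x2, x3) flattens to x2 ⋄ x3
c(x1, x5) flattens to x1 ⋄ x5
M(x4, c(x2, x3), c(x1, x5)) flattens to x4 ⋄ x2 ⋄ x3 ⋄ x1 ⋄ x5


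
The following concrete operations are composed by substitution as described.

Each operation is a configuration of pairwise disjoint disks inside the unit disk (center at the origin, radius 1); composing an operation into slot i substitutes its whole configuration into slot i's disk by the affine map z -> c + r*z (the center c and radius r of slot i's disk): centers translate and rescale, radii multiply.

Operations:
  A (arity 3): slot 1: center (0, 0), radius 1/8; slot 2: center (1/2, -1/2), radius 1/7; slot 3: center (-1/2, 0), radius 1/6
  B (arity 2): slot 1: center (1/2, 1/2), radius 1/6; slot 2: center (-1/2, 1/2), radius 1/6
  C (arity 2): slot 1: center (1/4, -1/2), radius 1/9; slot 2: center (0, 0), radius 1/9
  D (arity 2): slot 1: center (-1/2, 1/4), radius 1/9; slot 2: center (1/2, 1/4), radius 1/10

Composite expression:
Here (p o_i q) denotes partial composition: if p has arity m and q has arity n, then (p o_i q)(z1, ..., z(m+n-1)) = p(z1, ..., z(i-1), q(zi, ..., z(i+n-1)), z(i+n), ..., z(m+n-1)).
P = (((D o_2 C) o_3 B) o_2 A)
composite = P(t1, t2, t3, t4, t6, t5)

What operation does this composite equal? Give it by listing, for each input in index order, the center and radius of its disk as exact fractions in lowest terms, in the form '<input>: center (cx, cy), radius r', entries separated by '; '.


t1: center (-1/2, 1/4), radius 1/9; t2: center (21/40, 1/5), radius 1/720; t3: center (191/360, 7/36), radius 1/630; t4: center (187/360, 1/5), radius 1/540; t5: center (89/180, 23/90), radius 1/540; t6: center (91/180, 23/90), radius 1/540

Below D, radii multiply path by path; the t-disk centers shift.
t1 passes through 1 substitution, ending at center (-1/2, 1/4), radius 1/9
t2 passes through 3 substitutions, ending at center (21/40, 1/5), radius 1/720
t3 passes through 3 substitutions, ending at center (191/360, 7/36), radius 1/630
t4 passes through 3 substitutions, ending at center (187/360, 1/5), radius 1/540
t6 passes through 3 substitutions, ending at center (91/180, 23/90), radius 1/540
t5 passes through 3 substitutions, ending at center (89/180, 23/90), radius 1/540


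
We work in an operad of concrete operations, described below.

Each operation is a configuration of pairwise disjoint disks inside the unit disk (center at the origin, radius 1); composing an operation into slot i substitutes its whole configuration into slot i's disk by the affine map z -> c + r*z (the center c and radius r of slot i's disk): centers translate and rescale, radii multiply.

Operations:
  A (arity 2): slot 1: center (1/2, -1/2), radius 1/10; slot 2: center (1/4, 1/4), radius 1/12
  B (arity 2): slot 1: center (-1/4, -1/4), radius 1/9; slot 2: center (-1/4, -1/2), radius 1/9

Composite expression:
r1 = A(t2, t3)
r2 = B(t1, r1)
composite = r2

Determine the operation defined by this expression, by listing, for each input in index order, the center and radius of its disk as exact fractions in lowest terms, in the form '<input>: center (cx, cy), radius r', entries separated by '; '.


t1: center (-1/4, -1/4), radius 1/9; t2: center (-7/36, -5/9), radius 1/90; t3: center (-2/9, -17/36), radius 1/108

Each t-disk chains the slot maps above it in B; radii multiply.
input t1: composing its 1 substitution step yields center (-1/4, -1/4), radius 1/9
input t2: composing its 2 substitution steps yields center (-7/36, -5/9), radius 1/90
input t3: composing its 2 substitution steps yields center (-2/9, -17/36), radius 1/108


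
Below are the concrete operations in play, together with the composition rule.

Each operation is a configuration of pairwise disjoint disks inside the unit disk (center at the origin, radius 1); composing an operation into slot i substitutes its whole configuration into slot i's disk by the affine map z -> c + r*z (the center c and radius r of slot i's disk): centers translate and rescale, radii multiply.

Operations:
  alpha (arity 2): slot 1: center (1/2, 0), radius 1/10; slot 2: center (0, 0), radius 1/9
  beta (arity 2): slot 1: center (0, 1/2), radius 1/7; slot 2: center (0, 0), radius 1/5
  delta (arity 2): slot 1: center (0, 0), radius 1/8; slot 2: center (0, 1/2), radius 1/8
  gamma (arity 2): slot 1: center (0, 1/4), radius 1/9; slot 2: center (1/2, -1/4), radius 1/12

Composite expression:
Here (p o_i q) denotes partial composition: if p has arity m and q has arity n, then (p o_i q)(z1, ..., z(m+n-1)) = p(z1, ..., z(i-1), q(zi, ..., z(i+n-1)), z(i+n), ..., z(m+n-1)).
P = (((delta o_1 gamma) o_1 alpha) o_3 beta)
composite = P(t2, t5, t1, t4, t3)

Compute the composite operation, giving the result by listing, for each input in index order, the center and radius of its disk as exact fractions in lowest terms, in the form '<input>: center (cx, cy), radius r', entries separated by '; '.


t1: center (1/16, -5/192), radius 1/672; t2: center (1/144, 1/32), radius 1/720; t3: center (0, 1/2), radius 1/8; t4: center (1/16, -1/32), radius 1/480; t5: center (0, 1/32), radius 1/648

Follow each t-input down from delta: c' goes to c + r*c', radius to r*r'.
input t2: composing its 3 substitution steps yields center (1/144, 1/32), radius 1/720
input t5: composing its 3 substitution steps yields center (0, 1/32), radius 1/648
input t1: composing its 3 substitution steps yields center (1/16, -5/192), radius 1/672
input t4: composing its 3 substitution steps yields center (1/16, -1/32), radius 1/480
input t3: composing its 1 substitution step yields center (0, 1/2), radius 1/8


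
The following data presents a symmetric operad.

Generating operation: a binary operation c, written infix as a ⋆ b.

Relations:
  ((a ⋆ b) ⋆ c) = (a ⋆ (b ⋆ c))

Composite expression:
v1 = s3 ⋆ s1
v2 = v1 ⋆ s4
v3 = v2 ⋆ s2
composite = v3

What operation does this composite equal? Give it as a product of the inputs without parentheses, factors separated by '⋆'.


s3 ⋆ s1 ⋆ s4 ⋆ s2

All parenthesizations of c agree; list the s-inputs left to right.
(s3 ⋆ s1) unparenthesizes to s3 ⋆ s1
((s3 ⋆ s1) ⋆ s4) unparenthesizes to s3 ⋆ s1 ⋆ s4
(((s3 ⋆ s1) ⋆ s4) ⋆ s2) unparenthesizes to s3 ⋆ s1 ⋆ s4 ⋆ s2


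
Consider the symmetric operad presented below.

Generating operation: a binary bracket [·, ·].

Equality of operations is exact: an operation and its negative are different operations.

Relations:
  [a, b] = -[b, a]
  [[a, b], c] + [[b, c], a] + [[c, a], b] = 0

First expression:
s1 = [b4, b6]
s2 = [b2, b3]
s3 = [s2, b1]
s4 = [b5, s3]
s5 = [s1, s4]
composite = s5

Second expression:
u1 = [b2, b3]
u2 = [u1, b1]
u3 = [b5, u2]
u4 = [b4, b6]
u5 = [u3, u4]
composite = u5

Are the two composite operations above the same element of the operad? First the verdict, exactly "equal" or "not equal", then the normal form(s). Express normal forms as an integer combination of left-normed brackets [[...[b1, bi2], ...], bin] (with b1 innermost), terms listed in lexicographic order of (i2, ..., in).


The first expression, normalized: -[[[[[b1, b2], b3], b5], b4], b6] + [[[[[b1, b2], b3], b5], b6], b4] + [[[[[b1, b3], b2], b5], b4], b6] - [[[[[b1, b3], b2], b5], b6], b4]
The second expression, normalized: [[[[[b1, b2], b3], b5], b4], b6] - [[[[[b1, b2], b3], b5], b6], b4] - [[[[[b1, b3], b2], b5], b4], b6] + [[[[[b1, b3], b2], b5], b6], b4]
They disagree, so not equal.

not equal; the first gives -[[[[[b1, b2], b3], b5], b4], b6] + [[[[[b1, b2], b3], b5], b6], b4] + [[[[[b1, b3], b2], b5], b4], b6] - [[[[[b1, b3], b2], b5], b6], b4] and the second [[[[[b1, b2], b3], b5], b4], b6] - [[[[[b1, b2], b3], b5], b6], b4] - [[[[[b1, b3], b2], b5], b4], b6] + [[[[[b1, b3], b2], b5], b6], b4]
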